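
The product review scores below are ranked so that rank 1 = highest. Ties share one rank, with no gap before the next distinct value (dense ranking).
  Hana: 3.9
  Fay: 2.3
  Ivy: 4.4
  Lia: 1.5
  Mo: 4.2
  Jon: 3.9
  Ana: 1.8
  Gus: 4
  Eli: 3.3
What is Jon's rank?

Sorted (descending): 4.4, 4.2, 4, 3.9, 3.9, 3.3, 2.3, 1.8, 1.5
The 2 values of 3.9 share dense rank 4.
Remaining distinct values take the next consecutive integers.
Jon has value 3.9 → rank 4.

4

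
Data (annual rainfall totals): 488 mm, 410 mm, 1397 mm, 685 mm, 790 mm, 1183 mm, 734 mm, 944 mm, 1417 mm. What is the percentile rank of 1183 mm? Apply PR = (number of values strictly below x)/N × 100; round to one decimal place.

66.7

N = 9.
Strictly below 1183: 6. Equal to 1183: 1.
PR = 6/9 × 100 = 66.7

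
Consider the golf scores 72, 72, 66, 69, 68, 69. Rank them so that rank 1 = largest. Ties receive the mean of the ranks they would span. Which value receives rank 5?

Sorted (descending): 72, 72, 69, 69, 68, 66
The 2 values of 72 occupy positions 1–2 → average rank (1+2)/2 = 1.5.
The 2 values of 69 occupy positions 3–4 → average rank (3+4)/2 = 3.5.
Rank 5 → value 68.

68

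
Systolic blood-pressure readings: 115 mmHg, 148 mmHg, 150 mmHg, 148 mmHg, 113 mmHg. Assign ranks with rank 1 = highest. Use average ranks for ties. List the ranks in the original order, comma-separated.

4, 2.5, 1, 2.5, 5

Sorted (descending): 150, 148, 148, 115, 113
The 2 values of 148 occupy positions 2–3 → average rank (2+3)/2 = 2.5.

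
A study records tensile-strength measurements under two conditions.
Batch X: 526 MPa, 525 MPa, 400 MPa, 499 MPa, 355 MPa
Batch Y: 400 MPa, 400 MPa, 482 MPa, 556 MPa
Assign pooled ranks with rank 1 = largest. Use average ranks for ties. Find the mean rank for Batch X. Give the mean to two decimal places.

Sorted (descending): 556, 526, 525, 499, 482, 400, 400, 400, 355
The 3 values of 400 occupy positions 6–8 → average rank 7.
Batch X values → pooled ranks: 526→2, 525→3, 400→7, 499→4, 355→9
Mean rank = (2 + 3 + 7 + 4 + 9) / 5 = 5.00

5.00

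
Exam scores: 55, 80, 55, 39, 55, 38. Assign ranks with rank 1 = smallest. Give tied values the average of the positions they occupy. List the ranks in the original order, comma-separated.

4, 6, 4, 2, 4, 1

Sorted (ascending): 38, 39, 55, 55, 55, 80
The 3 values of 55 occupy positions 3–5 → average rank 4.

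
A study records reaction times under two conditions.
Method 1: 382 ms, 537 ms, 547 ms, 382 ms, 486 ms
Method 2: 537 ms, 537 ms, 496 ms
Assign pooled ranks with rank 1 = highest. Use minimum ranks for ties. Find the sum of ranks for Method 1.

23

Sorted (descending): 547, 537, 537, 537, 496, 486, 382, 382
The 3 values of 537 occupy positions 2–4 → each gets rank 2.
The 2 values of 382 occupy positions 7–8 → each gets rank 7.
Method 1 values → pooled ranks: 382→7, 537→2, 547→1, 382→7, 486→6
Rank sum = 7 + 2 + 1 + 7 + 6 = 23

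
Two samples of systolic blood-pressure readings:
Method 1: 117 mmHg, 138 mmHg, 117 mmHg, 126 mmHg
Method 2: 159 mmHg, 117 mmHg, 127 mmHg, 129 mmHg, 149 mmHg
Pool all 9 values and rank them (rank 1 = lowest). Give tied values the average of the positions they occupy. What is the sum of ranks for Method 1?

Sorted (ascending): 117, 117, 117, 126, 127, 129, 138, 149, 159
The 3 values of 117 occupy positions 1–3 → average rank 2.
Method 1 values → pooled ranks: 117→2, 138→7, 117→2, 126→4
Rank sum = 2 + 7 + 2 + 4 = 15

15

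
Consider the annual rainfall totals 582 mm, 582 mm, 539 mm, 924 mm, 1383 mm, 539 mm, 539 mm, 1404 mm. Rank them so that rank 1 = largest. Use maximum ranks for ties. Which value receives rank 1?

1404

Sorted (descending): 1404, 1383, 924, 582, 582, 539, 539, 539
The 2 values of 582 occupy positions 4–5 → each gets rank 5.
The 3 values of 539 occupy positions 6–8 → each gets rank 8.
Rank 1 → value 1404.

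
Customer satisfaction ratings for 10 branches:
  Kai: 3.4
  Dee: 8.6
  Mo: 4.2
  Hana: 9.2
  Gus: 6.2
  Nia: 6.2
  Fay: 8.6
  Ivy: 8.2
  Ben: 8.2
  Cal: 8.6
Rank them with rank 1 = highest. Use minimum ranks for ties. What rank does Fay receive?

2

Sorted (descending): 9.2, 8.6, 8.6, 8.6, 8.2, 8.2, 6.2, 6.2, 4.2, 3.4
The 3 values of 8.6 occupy positions 2–4 → each gets rank 2.
The 2 values of 8.2 occupy positions 5–6 → each gets rank 5.
The 2 values of 6.2 occupy positions 7–8 → each gets rank 7.
Fay has value 8.6 → rank 2.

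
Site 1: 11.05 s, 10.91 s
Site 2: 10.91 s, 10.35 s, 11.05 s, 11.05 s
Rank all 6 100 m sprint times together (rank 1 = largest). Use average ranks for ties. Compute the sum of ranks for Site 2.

14.5

Sorted (descending): 11.05, 11.05, 11.05, 10.91, 10.91, 10.35
The 3 values of 11.05 occupy positions 1–3 → average rank 2.
The 2 values of 10.91 occupy positions 4–5 → average rank (4+5)/2 = 4.5.
Site 2 values → pooled ranks: 10.91→4.5, 10.35→6, 11.05→2, 11.05→2
Rank sum = 4.5 + 6 + 2 + 2 = 14.5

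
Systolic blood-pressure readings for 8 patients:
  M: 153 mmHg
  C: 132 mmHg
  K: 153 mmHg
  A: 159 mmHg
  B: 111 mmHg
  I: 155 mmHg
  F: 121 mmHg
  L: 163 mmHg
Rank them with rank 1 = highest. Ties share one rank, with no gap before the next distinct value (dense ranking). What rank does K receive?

Sorted (descending): 163, 159, 155, 153, 153, 132, 121, 111
The 2 values of 153 share dense rank 4.
Remaining distinct values take the next consecutive integers.
K has value 153 mmHg → rank 4.

4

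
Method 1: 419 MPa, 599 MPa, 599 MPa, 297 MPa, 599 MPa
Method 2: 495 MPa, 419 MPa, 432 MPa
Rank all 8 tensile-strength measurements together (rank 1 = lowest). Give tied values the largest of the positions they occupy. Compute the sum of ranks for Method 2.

12

Sorted (ascending): 297, 419, 419, 432, 495, 599, 599, 599
The 2 values of 419 occupy positions 2–3 → each gets rank 3.
The 3 values of 599 occupy positions 6–8 → each gets rank 8.
Method 2 values → pooled ranks: 495→5, 419→3, 432→4
Rank sum = 5 + 3 + 4 = 12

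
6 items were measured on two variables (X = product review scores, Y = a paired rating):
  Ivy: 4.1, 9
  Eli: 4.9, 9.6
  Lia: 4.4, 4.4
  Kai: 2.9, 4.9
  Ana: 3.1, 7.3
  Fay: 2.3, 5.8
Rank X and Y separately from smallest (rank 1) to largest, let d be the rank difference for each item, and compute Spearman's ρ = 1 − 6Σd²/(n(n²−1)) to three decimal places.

Ranks of variable 1: 4, 6, 5, 2, 3, 1
Ranks of variable 2: 5, 6, 1, 2, 4, 3
d = r₁ − r₂: -1, 0, 4, 0, -1, -2
d²: 1, 0, 16, 0, 1, 4; Σd² = 22
ρ = 1 − 6·22/(6·35) = 1 − 132/210 = 0.371

0.371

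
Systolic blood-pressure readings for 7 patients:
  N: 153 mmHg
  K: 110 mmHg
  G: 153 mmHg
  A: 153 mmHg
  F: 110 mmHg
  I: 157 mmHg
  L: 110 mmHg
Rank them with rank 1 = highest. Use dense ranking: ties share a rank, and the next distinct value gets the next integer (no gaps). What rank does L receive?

Sorted (descending): 157, 153, 153, 153, 110, 110, 110
The 3 values of 153 share dense rank 2.
The 3 values of 110 share dense rank 3.
Remaining distinct values take the next consecutive integers.
L has value 110 mmHg → rank 3.

3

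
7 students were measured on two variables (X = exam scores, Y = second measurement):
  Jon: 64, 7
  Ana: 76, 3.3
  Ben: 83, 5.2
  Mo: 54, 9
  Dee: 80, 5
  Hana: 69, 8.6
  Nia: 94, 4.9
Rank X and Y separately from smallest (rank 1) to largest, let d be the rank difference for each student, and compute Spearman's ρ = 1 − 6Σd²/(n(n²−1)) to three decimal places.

Ranks of variable 1: 2, 4, 6, 1, 5, 3, 7
Ranks of variable 2: 5, 1, 4, 7, 3, 6, 2
d = r₁ − r₂: -3, 3, 2, -6, 2, -3, 5
d²: 9, 9, 4, 36, 4, 9, 25; Σd² = 96
ρ = 1 − 6·96/(7·48) = 1 − 576/336 = -0.714

-0.714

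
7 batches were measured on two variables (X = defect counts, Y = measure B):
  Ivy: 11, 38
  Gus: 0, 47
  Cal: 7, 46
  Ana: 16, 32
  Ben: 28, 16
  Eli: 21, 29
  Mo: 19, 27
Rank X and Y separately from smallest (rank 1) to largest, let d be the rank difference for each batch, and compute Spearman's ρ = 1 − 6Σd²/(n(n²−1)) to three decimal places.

Ranks of variable 1: 3, 1, 2, 4, 7, 6, 5
Ranks of variable 2: 5, 7, 6, 4, 1, 3, 2
d = r₁ − r₂: -2, -6, -4, 0, 6, 3, 3
d²: 4, 36, 16, 0, 36, 9, 9; Σd² = 110
ρ = 1 − 6·110/(7·48) = 1 − 660/336 = -0.964

-0.964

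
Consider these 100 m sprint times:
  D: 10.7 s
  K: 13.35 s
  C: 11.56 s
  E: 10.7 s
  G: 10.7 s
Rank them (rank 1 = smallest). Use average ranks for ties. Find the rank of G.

Sorted (ascending): 10.7, 10.7, 10.7, 11.56, 13.35
The 3 values of 10.7 occupy positions 1–3 → average rank 2.
G has value 10.7 s → rank 2.

2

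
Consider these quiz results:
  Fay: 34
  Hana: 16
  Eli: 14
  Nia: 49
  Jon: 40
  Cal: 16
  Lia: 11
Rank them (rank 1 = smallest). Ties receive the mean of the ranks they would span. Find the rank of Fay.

5

Sorted (ascending): 11, 14, 16, 16, 34, 40, 49
The 2 values of 16 occupy positions 3–4 → average rank (3+4)/2 = 3.5.
Fay has value 34 → rank 5.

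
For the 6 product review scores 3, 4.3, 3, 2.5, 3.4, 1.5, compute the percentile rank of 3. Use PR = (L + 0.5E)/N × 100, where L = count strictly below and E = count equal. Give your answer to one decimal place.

N = 6.
Strictly below 3: 2. Equal to 3: 2.
PR = (2 + 0.5·2)/6 × 100 = 50.0

50.0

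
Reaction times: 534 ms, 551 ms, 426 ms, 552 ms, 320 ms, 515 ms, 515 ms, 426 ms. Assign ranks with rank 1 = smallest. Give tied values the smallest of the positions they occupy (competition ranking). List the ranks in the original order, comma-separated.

6, 7, 2, 8, 1, 4, 4, 2

Sorted (ascending): 320, 426, 426, 515, 515, 534, 551, 552
The 2 values of 426 occupy positions 2–3 → each gets rank 2.
The 2 values of 515 occupy positions 4–5 → each gets rank 4.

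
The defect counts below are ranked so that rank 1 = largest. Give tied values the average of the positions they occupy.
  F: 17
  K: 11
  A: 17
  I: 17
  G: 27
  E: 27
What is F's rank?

Sorted (descending): 27, 27, 17, 17, 17, 11
The 2 values of 27 occupy positions 1–2 → average rank (1+2)/2 = 1.5.
The 3 values of 17 occupy positions 3–5 → average rank 4.
F has value 17 → rank 4.

4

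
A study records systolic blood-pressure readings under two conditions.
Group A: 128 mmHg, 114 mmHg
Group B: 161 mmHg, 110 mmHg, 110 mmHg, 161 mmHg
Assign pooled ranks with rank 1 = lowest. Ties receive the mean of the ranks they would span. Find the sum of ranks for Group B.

14

Sorted (ascending): 110, 110, 114, 128, 161, 161
The 2 values of 110 occupy positions 1–2 → average rank (1+2)/2 = 1.5.
The 2 values of 161 occupy positions 5–6 → average rank (5+6)/2 = 5.5.
Group B values → pooled ranks: 161→5.5, 110→1.5, 110→1.5, 161→5.5
Rank sum = 5.5 + 1.5 + 1.5 + 5.5 = 14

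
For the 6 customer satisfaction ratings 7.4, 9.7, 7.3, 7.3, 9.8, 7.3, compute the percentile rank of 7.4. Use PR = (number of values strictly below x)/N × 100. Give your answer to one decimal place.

50.0

N = 6.
Strictly below 7.4: 3. Equal to 7.4: 1.
PR = 3/6 × 100 = 50.0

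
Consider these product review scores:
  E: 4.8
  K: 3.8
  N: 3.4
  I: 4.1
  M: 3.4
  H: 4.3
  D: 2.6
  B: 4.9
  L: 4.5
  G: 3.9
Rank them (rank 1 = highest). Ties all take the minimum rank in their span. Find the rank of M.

Sorted (descending): 4.9, 4.8, 4.5, 4.3, 4.1, 3.9, 3.8, 3.4, 3.4, 2.6
The 2 values of 3.4 occupy positions 8–9 → each gets rank 8.
M has value 3.4 → rank 8.

8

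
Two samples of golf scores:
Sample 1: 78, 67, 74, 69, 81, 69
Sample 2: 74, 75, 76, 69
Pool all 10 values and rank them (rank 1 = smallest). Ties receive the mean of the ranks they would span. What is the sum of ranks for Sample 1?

Sorted (ascending): 67, 69, 69, 69, 74, 74, 75, 76, 78, 81
The 3 values of 69 occupy positions 2–4 → average rank 3.
The 2 values of 74 occupy positions 5–6 → average rank (5+6)/2 = 5.5.
Sample 1 values → pooled ranks: 78→9, 67→1, 74→5.5, 69→3, 81→10, 69→3
Rank sum = 9 + 1 + 5.5 + 3 + 10 + 3 = 31.5

31.5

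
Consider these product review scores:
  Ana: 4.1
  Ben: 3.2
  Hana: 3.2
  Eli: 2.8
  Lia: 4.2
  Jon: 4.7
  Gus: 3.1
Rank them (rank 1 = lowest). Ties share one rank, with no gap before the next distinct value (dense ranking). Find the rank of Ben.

3

Sorted (ascending): 2.8, 3.1, 3.2, 3.2, 4.1, 4.2, 4.7
The 2 values of 3.2 share dense rank 3.
Remaining distinct values take the next consecutive integers.
Ben has value 3.2 → rank 3.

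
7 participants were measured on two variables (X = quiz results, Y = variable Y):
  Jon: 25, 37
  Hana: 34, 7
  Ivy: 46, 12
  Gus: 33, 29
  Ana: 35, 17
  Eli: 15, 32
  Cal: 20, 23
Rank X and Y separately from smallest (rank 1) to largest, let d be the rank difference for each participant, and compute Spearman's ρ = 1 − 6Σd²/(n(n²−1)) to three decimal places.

Ranks of variable 1: 3, 5, 7, 4, 6, 1, 2
Ranks of variable 2: 7, 1, 2, 5, 3, 6, 4
d = r₁ − r₂: -4, 4, 5, -1, 3, -5, -2
d²: 16, 16, 25, 1, 9, 25, 4; Σd² = 96
ρ = 1 − 6·96/(7·48) = 1 − 576/336 = -0.714

-0.714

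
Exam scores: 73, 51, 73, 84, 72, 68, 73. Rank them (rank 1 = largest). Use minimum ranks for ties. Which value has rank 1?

Sorted (descending): 84, 73, 73, 73, 72, 68, 51
The 3 values of 73 occupy positions 2–4 → each gets rank 2.
Rank 1 → value 84.

84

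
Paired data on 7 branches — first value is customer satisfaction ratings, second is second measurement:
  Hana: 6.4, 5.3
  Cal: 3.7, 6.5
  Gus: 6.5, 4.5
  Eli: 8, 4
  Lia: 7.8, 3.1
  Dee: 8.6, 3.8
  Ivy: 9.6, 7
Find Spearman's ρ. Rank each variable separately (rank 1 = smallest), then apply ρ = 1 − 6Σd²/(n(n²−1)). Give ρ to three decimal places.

Ranks of variable 1: 2, 1, 3, 5, 4, 6, 7
Ranks of variable 2: 5, 6, 4, 3, 1, 2, 7
d = r₁ − r₂: -3, -5, -1, 2, 3, 4, 0
d²: 9, 25, 1, 4, 9, 16, 0; Σd² = 64
ρ = 1 − 6·64/(7·48) = 1 − 384/336 = -0.143

-0.143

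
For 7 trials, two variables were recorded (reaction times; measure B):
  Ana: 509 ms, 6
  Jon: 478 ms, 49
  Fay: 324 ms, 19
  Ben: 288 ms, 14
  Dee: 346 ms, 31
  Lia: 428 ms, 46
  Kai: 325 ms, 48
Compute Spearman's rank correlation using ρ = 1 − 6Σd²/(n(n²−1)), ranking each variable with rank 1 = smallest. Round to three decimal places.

0.143

Ranks of variable 1: 7, 6, 2, 1, 4, 5, 3
Ranks of variable 2: 1, 7, 3, 2, 4, 5, 6
d = r₁ − r₂: 6, -1, -1, -1, 0, 0, -3
d²: 36, 1, 1, 1, 0, 0, 9; Σd² = 48
ρ = 1 − 6·48/(7·48) = 1 − 288/336 = 0.143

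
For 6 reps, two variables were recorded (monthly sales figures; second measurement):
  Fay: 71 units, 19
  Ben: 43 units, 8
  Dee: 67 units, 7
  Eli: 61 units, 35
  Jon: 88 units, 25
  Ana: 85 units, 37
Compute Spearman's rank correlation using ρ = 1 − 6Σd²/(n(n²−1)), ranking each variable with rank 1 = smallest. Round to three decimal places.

0.429

Ranks of variable 1: 4, 1, 3, 2, 6, 5
Ranks of variable 2: 3, 2, 1, 5, 4, 6
d = r₁ − r₂: 1, -1, 2, -3, 2, -1
d²: 1, 1, 4, 9, 4, 1; Σd² = 20
ρ = 1 − 6·20/(6·35) = 1 − 120/210 = 0.429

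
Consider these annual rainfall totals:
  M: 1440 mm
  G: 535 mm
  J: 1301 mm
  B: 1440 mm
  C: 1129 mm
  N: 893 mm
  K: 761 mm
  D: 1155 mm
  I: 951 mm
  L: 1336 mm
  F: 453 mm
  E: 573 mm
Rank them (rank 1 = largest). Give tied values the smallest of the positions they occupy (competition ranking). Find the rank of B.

1

Sorted (descending): 1440, 1440, 1336, 1301, 1155, 1129, 951, 893, 761, 573, 535, 453
The 2 values of 1440 occupy positions 1–2 → each gets rank 1.
B has value 1440 mm → rank 1.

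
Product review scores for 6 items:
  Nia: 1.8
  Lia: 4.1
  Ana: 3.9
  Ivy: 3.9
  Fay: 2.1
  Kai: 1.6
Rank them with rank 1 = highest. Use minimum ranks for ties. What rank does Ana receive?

2

Sorted (descending): 4.1, 3.9, 3.9, 2.1, 1.8, 1.6
The 2 values of 3.9 occupy positions 2–3 → each gets rank 2.
Ana has value 3.9 → rank 2.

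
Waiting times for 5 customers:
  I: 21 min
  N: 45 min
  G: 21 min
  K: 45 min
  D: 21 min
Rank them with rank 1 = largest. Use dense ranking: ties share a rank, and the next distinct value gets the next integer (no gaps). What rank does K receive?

1

Sorted (descending): 45, 45, 21, 21, 21
The 2 values of 45 share dense rank 1.
The 3 values of 21 share dense rank 2.
K has value 45 min → rank 1.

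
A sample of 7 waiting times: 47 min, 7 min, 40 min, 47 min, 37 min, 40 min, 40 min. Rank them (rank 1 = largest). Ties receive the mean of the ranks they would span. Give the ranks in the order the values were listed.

Sorted (descending): 47, 47, 40, 40, 40, 37, 7
The 2 values of 47 occupy positions 1–2 → average rank (1+2)/2 = 1.5.
The 3 values of 40 occupy positions 3–5 → average rank 4.

1.5, 7, 4, 1.5, 6, 4, 4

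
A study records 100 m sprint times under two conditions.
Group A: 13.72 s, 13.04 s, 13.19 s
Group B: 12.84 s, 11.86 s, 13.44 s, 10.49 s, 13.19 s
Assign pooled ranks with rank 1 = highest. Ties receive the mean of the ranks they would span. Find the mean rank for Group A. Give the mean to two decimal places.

3.17

Sorted (descending): 13.72, 13.44, 13.19, 13.19, 13.04, 12.84, 11.86, 10.49
The 2 values of 13.19 occupy positions 3–4 → average rank (3+4)/2 = 3.5.
Group A values → pooled ranks: 13.72→1, 13.04→5, 13.19→3.5
Mean rank = (1 + 5 + 3.5) / 3 = 3.17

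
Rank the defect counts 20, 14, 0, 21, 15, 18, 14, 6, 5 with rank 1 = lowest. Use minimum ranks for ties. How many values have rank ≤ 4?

Sorted (ascending): 0, 5, 6, 14, 14, 15, 18, 20, 21
The 2 values of 14 occupy positions 4–5 → each gets rank 4.
Ranks ≤ 4: {1, 2, 3, 4, 4} → 5 values.

5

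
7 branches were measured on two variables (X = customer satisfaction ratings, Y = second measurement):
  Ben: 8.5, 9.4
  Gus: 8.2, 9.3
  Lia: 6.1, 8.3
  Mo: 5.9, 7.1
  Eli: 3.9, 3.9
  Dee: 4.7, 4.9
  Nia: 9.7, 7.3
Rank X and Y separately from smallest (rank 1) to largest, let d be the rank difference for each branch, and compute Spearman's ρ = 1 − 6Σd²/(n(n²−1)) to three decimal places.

0.786

Ranks of variable 1: 6, 5, 4, 3, 1, 2, 7
Ranks of variable 2: 7, 6, 5, 3, 1, 2, 4
d = r₁ − r₂: -1, -1, -1, 0, 0, 0, 3
d²: 1, 1, 1, 0, 0, 0, 9; Σd² = 12
ρ = 1 − 6·12/(7·48) = 1 − 72/336 = 0.786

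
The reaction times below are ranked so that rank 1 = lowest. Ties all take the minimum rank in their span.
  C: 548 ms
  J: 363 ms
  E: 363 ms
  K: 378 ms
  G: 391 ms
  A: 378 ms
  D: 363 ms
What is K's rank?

4

Sorted (ascending): 363, 363, 363, 378, 378, 391, 548
The 3 values of 363 occupy positions 1–3 → each gets rank 1.
The 2 values of 378 occupy positions 4–5 → each gets rank 4.
K has value 378 ms → rank 4.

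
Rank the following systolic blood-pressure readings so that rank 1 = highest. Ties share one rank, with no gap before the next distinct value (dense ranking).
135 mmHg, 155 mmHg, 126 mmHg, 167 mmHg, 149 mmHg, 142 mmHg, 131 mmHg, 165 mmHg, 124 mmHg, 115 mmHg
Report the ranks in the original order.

6, 3, 8, 1, 4, 5, 7, 2, 9, 10

Sorted (descending): 167, 165, 155, 149, 142, 135, 131, 126, 124, 115
No ties — each value takes its position as its rank.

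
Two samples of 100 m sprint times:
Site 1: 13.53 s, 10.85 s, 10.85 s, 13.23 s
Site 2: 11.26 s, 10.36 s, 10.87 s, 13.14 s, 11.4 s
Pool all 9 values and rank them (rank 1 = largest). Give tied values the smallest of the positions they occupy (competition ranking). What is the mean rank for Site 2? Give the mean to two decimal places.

5.40

Sorted (descending): 13.53, 13.23, 13.14, 11.4, 11.26, 10.87, 10.85, 10.85, 10.36
The 2 values of 10.85 occupy positions 7–8 → each gets rank 7.
Site 2 values → pooled ranks: 11.26→5, 10.36→9, 10.87→6, 13.14→3, 11.4→4
Mean rank = (5 + 9 + 6 + 3 + 4) / 5 = 5.40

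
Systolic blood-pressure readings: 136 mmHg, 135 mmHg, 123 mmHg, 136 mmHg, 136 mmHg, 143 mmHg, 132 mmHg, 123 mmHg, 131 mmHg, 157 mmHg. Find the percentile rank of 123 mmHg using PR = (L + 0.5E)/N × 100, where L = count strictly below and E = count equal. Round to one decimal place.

N = 10.
Strictly below 123: 0. Equal to 123: 2.
PR = (0 + 0.5·2)/10 × 100 = 10.0

10.0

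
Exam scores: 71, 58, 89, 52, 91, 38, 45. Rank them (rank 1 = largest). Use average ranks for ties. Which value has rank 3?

71

Sorted (descending): 91, 89, 71, 58, 52, 45, 38
No ties — each value takes its position as its rank.
Rank 3 → value 71.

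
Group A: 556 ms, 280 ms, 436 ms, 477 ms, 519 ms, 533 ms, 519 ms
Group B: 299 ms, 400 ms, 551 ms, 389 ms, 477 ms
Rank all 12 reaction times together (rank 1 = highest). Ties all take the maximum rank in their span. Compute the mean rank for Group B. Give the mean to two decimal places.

7.80

Sorted (descending): 556, 551, 533, 519, 519, 477, 477, 436, 400, 389, 299, 280
The 2 values of 519 occupy positions 4–5 → each gets rank 5.
The 2 values of 477 occupy positions 6–7 → each gets rank 7.
Group B values → pooled ranks: 299→11, 400→9, 551→2, 389→10, 477→7
Mean rank = (11 + 9 + 2 + 10 + 7) / 5 = 7.80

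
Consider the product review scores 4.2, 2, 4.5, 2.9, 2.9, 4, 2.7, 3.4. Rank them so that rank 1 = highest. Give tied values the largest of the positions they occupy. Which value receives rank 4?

Sorted (descending): 4.5, 4.2, 4, 3.4, 2.9, 2.9, 2.7, 2
The 2 values of 2.9 occupy positions 5–6 → each gets rank 6.
Rank 4 → value 3.4.

3.4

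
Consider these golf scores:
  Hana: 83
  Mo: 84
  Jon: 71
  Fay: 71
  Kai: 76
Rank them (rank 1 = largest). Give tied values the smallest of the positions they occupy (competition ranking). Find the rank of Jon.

4

Sorted (descending): 84, 83, 76, 71, 71
The 2 values of 71 occupy positions 4–5 → each gets rank 4.
Jon has value 71 → rank 4.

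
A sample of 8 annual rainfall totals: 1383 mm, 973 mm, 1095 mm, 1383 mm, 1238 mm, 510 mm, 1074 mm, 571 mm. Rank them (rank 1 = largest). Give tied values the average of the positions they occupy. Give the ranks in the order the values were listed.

1.5, 6, 4, 1.5, 3, 8, 5, 7

Sorted (descending): 1383, 1383, 1238, 1095, 1074, 973, 571, 510
The 2 values of 1383 occupy positions 1–2 → average rank (1+2)/2 = 1.5.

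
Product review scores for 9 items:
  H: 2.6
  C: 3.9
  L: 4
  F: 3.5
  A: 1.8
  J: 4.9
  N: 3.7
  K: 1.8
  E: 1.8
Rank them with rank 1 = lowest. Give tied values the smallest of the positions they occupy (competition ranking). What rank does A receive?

Sorted (ascending): 1.8, 1.8, 1.8, 2.6, 3.5, 3.7, 3.9, 4, 4.9
The 3 values of 1.8 occupy positions 1–3 → each gets rank 1.
A has value 1.8 → rank 1.

1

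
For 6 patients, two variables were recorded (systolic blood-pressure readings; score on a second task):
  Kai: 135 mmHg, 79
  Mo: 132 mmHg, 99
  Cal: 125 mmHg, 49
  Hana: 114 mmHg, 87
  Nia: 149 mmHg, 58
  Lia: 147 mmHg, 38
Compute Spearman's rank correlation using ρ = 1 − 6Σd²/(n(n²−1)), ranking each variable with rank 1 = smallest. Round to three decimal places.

Ranks of variable 1: 4, 3, 2, 1, 6, 5
Ranks of variable 2: 4, 6, 2, 5, 3, 1
d = r₁ − r₂: 0, -3, 0, -4, 3, 4
d²: 0, 9, 0, 16, 9, 16; Σd² = 50
ρ = 1 − 6·50/(6·35) = 1 − 300/210 = -0.429

-0.429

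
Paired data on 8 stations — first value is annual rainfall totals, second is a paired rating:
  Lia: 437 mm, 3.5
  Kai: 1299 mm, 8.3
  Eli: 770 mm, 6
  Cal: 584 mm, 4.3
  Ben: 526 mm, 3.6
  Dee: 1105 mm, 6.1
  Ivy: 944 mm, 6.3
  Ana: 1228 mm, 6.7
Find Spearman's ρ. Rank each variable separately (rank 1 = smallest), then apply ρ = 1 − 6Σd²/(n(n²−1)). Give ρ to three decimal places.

0.976

Ranks of variable 1: 1, 8, 4, 3, 2, 6, 5, 7
Ranks of variable 2: 1, 8, 4, 3, 2, 5, 6, 7
d = r₁ − r₂: 0, 0, 0, 0, 0, 1, -1, 0
d²: 0, 0, 0, 0, 0, 1, 1, 0; Σd² = 2
ρ = 1 − 6·2/(8·63) = 1 − 12/504 = 0.976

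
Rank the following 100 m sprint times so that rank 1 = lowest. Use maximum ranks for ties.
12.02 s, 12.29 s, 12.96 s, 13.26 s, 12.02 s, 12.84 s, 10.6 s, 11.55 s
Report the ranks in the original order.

4, 5, 7, 8, 4, 6, 1, 2

Sorted (ascending): 10.6, 11.55, 12.02, 12.02, 12.29, 12.84, 12.96, 13.26
The 2 values of 12.02 occupy positions 3–4 → each gets rank 4.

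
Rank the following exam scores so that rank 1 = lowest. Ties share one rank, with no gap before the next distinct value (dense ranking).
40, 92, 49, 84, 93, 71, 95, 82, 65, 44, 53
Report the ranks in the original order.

Sorted (ascending): 40, 44, 49, 53, 65, 71, 82, 84, 92, 93, 95
No ties — each value takes its position as its rank.

1, 9, 3, 8, 10, 6, 11, 7, 5, 2, 4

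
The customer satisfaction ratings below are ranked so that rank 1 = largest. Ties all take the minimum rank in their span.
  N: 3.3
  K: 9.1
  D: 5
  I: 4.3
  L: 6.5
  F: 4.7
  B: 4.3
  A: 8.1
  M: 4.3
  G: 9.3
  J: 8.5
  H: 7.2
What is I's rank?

Sorted (descending): 9.3, 9.1, 8.5, 8.1, 7.2, 6.5, 5, 4.7, 4.3, 4.3, 4.3, 3.3
The 3 values of 4.3 occupy positions 9–11 → each gets rank 9.
I has value 4.3 → rank 9.

9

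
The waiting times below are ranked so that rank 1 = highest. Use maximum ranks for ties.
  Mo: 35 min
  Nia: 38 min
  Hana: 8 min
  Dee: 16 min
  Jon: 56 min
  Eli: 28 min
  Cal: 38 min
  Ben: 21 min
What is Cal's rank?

3

Sorted (descending): 56, 38, 38, 35, 28, 21, 16, 8
The 2 values of 38 occupy positions 2–3 → each gets rank 3.
Cal has value 38 min → rank 3.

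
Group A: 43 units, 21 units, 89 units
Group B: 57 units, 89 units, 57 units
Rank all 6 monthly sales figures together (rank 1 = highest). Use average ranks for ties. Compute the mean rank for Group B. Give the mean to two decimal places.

Sorted (descending): 89, 89, 57, 57, 43, 21
The 2 values of 89 occupy positions 1–2 → average rank (1+2)/2 = 1.5.
The 2 values of 57 occupy positions 3–4 → average rank (3+4)/2 = 3.5.
Group B values → pooled ranks: 57→3.5, 89→1.5, 57→3.5
Mean rank = (3.5 + 1.5 + 3.5) / 3 = 2.83

2.83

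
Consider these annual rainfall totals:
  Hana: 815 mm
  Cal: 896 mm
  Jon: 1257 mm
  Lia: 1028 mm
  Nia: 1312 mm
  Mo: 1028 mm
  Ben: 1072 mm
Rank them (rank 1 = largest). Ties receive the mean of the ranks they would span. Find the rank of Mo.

Sorted (descending): 1312, 1257, 1072, 1028, 1028, 896, 815
The 2 values of 1028 occupy positions 4–5 → average rank (4+5)/2 = 4.5.
Mo has value 1028 mm → rank 4.5.

4.5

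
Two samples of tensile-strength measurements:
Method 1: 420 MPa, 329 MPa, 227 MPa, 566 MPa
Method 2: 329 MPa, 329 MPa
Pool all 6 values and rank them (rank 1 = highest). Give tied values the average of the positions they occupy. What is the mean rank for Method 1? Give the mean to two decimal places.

Sorted (descending): 566, 420, 329, 329, 329, 227
The 3 values of 329 occupy positions 3–5 → average rank 4.
Method 1 values → pooled ranks: 420→2, 329→4, 227→6, 566→1
Mean rank = (2 + 4 + 6 + 1) / 4 = 3.25

3.25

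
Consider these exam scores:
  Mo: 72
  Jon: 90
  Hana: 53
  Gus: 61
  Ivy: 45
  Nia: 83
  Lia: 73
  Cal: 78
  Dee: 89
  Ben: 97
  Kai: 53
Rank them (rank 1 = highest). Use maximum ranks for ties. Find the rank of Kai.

Sorted (descending): 97, 90, 89, 83, 78, 73, 72, 61, 53, 53, 45
The 2 values of 53 occupy positions 9–10 → each gets rank 10.
Kai has value 53 → rank 10.

10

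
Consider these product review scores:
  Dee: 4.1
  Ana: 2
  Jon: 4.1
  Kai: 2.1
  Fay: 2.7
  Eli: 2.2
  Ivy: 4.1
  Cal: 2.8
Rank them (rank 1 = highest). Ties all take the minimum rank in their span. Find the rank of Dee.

1

Sorted (descending): 4.1, 4.1, 4.1, 2.8, 2.7, 2.2, 2.1, 2
The 3 values of 4.1 occupy positions 1–3 → each gets rank 1.
Dee has value 4.1 → rank 1.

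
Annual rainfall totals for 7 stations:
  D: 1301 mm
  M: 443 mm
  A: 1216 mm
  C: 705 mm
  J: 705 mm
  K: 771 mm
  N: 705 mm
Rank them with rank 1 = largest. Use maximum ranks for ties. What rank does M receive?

Sorted (descending): 1301, 1216, 771, 705, 705, 705, 443
The 3 values of 705 occupy positions 4–6 → each gets rank 6.
M has value 443 mm → rank 7.

7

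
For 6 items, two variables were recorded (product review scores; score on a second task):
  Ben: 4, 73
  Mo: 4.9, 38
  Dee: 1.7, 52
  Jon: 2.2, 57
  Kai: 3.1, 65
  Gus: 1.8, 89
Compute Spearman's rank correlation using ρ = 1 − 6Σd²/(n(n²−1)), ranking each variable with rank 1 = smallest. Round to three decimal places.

-0.200

Ranks of variable 1: 5, 6, 1, 3, 4, 2
Ranks of variable 2: 5, 1, 2, 3, 4, 6
d = r₁ − r₂: 0, 5, -1, 0, 0, -4
d²: 0, 25, 1, 0, 0, 16; Σd² = 42
ρ = 1 − 6·42/(6·35) = 1 − 252/210 = -0.200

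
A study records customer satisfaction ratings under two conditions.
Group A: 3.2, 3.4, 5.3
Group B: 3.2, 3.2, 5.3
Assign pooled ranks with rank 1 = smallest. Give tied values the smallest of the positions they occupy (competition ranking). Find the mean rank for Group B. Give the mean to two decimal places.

2.33

Sorted (ascending): 3.2, 3.2, 3.2, 3.4, 5.3, 5.3
The 3 values of 3.2 occupy positions 1–3 → each gets rank 1.
The 2 values of 5.3 occupy positions 5–6 → each gets rank 5.
Group B values → pooled ranks: 3.2→1, 3.2→1, 5.3→5
Mean rank = (1 + 1 + 5) / 3 = 2.33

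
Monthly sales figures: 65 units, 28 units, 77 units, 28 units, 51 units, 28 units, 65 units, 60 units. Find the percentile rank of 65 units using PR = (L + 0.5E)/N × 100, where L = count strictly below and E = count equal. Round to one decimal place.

N = 8.
Strictly below 65: 5. Equal to 65: 2.
PR = (5 + 0.5·2)/8 × 100 = 75.0

75.0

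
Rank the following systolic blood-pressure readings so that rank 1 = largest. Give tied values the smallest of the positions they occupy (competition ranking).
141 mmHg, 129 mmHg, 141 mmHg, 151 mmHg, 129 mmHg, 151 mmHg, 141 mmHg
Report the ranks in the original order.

Sorted (descending): 151, 151, 141, 141, 141, 129, 129
The 2 values of 151 occupy positions 1–2 → each gets rank 1.
The 3 values of 141 occupy positions 3–5 → each gets rank 3.
The 2 values of 129 occupy positions 6–7 → each gets rank 6.

3, 6, 3, 1, 6, 1, 3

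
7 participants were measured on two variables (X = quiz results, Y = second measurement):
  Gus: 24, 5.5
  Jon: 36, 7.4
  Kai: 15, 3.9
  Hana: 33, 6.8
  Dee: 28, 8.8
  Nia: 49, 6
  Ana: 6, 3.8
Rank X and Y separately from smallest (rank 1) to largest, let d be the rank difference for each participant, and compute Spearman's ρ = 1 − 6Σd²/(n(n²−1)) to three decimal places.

Ranks of variable 1: 3, 6, 2, 5, 4, 7, 1
Ranks of variable 2: 3, 6, 2, 5, 7, 4, 1
d = r₁ − r₂: 0, 0, 0, 0, -3, 3, 0
d²: 0, 0, 0, 0, 9, 9, 0; Σd² = 18
ρ = 1 − 6·18/(7·48) = 1 − 108/336 = 0.679

0.679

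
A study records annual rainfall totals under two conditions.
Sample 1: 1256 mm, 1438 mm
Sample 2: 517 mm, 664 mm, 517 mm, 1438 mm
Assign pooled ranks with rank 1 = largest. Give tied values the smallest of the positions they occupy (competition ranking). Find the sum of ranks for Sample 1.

4

Sorted (descending): 1438, 1438, 1256, 664, 517, 517
The 2 values of 1438 occupy positions 1–2 → each gets rank 1.
The 2 values of 517 occupy positions 5–6 → each gets rank 5.
Sample 1 values → pooled ranks: 1256→3, 1438→1
Rank sum = 3 + 1 = 4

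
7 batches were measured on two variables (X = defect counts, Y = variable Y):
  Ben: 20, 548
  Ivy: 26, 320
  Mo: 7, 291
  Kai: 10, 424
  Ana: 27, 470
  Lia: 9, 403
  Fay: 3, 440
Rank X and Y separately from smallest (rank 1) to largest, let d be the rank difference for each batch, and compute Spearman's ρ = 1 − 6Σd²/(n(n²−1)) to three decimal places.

Ranks of variable 1: 5, 6, 2, 4, 7, 3, 1
Ranks of variable 2: 7, 2, 1, 4, 6, 3, 5
d = r₁ − r₂: -2, 4, 1, 0, 1, 0, -4
d²: 4, 16, 1, 0, 1, 0, 16; Σd² = 38
ρ = 1 − 6·38/(7·48) = 1 − 228/336 = 0.321

0.321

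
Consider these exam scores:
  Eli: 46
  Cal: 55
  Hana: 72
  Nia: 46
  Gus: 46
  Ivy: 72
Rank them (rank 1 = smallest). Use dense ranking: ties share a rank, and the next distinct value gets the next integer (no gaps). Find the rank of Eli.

Sorted (ascending): 46, 46, 46, 55, 72, 72
The 3 values of 46 share dense rank 1.
The 2 values of 72 share dense rank 3.
Remaining distinct values take the next consecutive integers.
Eli has value 46 → rank 1.

1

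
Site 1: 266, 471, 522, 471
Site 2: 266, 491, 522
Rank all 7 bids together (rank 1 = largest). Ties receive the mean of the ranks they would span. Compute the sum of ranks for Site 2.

Sorted (descending): 522, 522, 491, 471, 471, 266, 266
The 2 values of 522 occupy positions 1–2 → average rank (1+2)/2 = 1.5.
The 2 values of 471 occupy positions 4–5 → average rank (4+5)/2 = 4.5.
The 2 values of 266 occupy positions 6–7 → average rank (6+7)/2 = 6.5.
Site 2 values → pooled ranks: 266→6.5, 491→3, 522→1.5
Rank sum = 6.5 + 3 + 1.5 = 11

11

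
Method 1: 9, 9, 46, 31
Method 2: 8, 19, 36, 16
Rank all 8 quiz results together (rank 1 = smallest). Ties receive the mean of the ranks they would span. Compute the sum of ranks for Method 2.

Sorted (ascending): 8, 9, 9, 16, 19, 31, 36, 46
The 2 values of 9 occupy positions 2–3 → average rank (2+3)/2 = 2.5.
Method 2 values → pooled ranks: 8→1, 19→5, 36→7, 16→4
Rank sum = 1 + 5 + 7 + 4 = 17

17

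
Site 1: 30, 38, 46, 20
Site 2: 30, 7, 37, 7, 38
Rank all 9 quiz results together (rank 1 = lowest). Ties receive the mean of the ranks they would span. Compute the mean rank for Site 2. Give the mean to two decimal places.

4.20

Sorted (ascending): 7, 7, 20, 30, 30, 37, 38, 38, 46
The 2 values of 7 occupy positions 1–2 → average rank (1+2)/2 = 1.5.
The 2 values of 30 occupy positions 4–5 → average rank (4+5)/2 = 4.5.
The 2 values of 38 occupy positions 7–8 → average rank (7+8)/2 = 7.5.
Site 2 values → pooled ranks: 30→4.5, 7→1.5, 37→6, 7→1.5, 38→7.5
Mean rank = (4.5 + 1.5 + 6 + 1.5 + 7.5) / 5 = 4.20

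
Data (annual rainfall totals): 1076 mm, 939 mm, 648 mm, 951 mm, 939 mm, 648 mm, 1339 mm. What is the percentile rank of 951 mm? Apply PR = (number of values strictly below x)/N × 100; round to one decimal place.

N = 7.
Strictly below 951: 4. Equal to 951: 1.
PR = 4/7 × 100 = 57.1

57.1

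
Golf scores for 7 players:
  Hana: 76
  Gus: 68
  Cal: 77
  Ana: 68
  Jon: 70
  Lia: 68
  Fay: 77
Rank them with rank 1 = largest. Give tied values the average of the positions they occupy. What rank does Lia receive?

6

Sorted (descending): 77, 77, 76, 70, 68, 68, 68
The 2 values of 77 occupy positions 1–2 → average rank (1+2)/2 = 1.5.
The 3 values of 68 occupy positions 5–7 → average rank 6.
Lia has value 68 → rank 6.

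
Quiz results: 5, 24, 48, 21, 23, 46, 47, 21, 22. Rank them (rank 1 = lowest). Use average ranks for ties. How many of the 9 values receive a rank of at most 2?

Sorted (ascending): 5, 21, 21, 22, 23, 24, 46, 47, 48
The 2 values of 21 occupy positions 2–3 → average rank (2+3)/2 = 2.5.
Ranks ≤ 2: {1} → 1 value.

1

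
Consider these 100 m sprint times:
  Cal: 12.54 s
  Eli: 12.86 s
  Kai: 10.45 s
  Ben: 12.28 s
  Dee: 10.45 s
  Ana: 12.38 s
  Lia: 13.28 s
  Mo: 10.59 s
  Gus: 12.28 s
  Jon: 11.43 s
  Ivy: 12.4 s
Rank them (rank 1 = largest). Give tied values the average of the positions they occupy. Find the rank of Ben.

Sorted (descending): 13.28, 12.86, 12.54, 12.4, 12.38, 12.28, 12.28, 11.43, 10.59, 10.45, 10.45
The 2 values of 12.28 occupy positions 6–7 → average rank (6+7)/2 = 6.5.
The 2 values of 10.45 occupy positions 10–11 → average rank (10+11)/2 = 10.5.
Ben has value 12.28 s → rank 6.5.

6.5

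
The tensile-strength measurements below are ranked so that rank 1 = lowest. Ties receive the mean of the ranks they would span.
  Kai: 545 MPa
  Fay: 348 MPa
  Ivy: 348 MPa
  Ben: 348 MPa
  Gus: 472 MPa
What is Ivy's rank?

Sorted (ascending): 348, 348, 348, 472, 545
The 3 values of 348 occupy positions 1–3 → average rank 2.
Ivy has value 348 MPa → rank 2.

2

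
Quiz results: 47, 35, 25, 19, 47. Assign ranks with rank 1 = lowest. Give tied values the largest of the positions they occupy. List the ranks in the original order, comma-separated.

Sorted (ascending): 19, 25, 35, 47, 47
The 2 values of 47 occupy positions 4–5 → each gets rank 5.

5, 3, 2, 1, 5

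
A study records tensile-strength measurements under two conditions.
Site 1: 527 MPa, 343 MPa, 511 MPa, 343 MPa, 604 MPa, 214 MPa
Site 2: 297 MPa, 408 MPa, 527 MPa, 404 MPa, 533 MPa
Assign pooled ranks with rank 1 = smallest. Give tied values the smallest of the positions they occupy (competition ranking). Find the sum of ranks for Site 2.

Sorted (ascending): 214, 297, 343, 343, 404, 408, 511, 527, 527, 533, 604
The 2 values of 343 occupy positions 3–4 → each gets rank 3.
The 2 values of 527 occupy positions 8–9 → each gets rank 8.
Site 2 values → pooled ranks: 297→2, 408→6, 527→8, 404→5, 533→10
Rank sum = 2 + 6 + 8 + 5 + 10 = 31

31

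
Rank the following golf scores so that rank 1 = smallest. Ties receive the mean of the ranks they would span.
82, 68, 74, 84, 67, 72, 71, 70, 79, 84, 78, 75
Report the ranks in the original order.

Sorted (ascending): 67, 68, 70, 71, 72, 74, 75, 78, 79, 82, 84, 84
The 2 values of 84 occupy positions 11–12 → average rank (11+12)/2 = 11.5.

10, 2, 6, 11.5, 1, 5, 4, 3, 9, 11.5, 8, 7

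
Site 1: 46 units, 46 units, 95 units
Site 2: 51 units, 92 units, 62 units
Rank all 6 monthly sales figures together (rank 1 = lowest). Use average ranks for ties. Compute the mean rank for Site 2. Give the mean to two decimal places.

Sorted (ascending): 46, 46, 51, 62, 92, 95
The 2 values of 46 occupy positions 1–2 → average rank (1+2)/2 = 1.5.
Site 2 values → pooled ranks: 51→3, 92→5, 62→4
Mean rank = (3 + 5 + 4) / 3 = 4.00

4.00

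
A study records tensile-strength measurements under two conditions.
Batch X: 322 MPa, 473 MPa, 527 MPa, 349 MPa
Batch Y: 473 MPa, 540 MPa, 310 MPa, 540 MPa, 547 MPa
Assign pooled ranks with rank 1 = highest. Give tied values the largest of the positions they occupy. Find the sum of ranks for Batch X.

Sorted (descending): 547, 540, 540, 527, 473, 473, 349, 322, 310
The 2 values of 540 occupy positions 2–3 → each gets rank 3.
The 2 values of 473 occupy positions 5–6 → each gets rank 6.
Batch X values → pooled ranks: 322→8, 473→6, 527→4, 349→7
Rank sum = 8 + 6 + 4 + 7 = 25

25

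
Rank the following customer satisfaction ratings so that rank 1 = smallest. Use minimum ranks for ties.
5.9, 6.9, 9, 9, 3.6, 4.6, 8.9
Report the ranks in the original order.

Sorted (ascending): 3.6, 4.6, 5.9, 6.9, 8.9, 9, 9
The 2 values of 9 occupy positions 6–7 → each gets rank 6.

3, 4, 6, 6, 1, 2, 5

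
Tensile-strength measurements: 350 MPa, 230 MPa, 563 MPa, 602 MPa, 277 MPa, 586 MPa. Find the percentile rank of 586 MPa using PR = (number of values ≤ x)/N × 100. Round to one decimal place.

83.3

N = 6.
Strictly below 586: 4. Equal to 586: 1.
PR = 5/6 × 100 = 83.3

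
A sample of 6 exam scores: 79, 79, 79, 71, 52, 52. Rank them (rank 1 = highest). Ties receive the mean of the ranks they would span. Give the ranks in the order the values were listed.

2, 2, 2, 4, 5.5, 5.5

Sorted (descending): 79, 79, 79, 71, 52, 52
The 3 values of 79 occupy positions 1–3 → average rank 2.
The 2 values of 52 occupy positions 5–6 → average rank (5+6)/2 = 5.5.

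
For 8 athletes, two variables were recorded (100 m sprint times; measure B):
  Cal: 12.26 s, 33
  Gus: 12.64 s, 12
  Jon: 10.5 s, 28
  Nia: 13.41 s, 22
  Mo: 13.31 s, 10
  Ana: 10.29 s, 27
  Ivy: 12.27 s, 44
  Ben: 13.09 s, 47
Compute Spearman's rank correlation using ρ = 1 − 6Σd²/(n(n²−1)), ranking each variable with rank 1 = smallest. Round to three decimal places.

Ranks of variable 1: 3, 5, 2, 8, 7, 1, 4, 6
Ranks of variable 2: 6, 2, 5, 3, 1, 4, 7, 8
d = r₁ − r₂: -3, 3, -3, 5, 6, -3, -3, -2
d²: 9, 9, 9, 25, 36, 9, 9, 4; Σd² = 110
ρ = 1 − 6·110/(8·63) = 1 − 660/504 = -0.310

-0.310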